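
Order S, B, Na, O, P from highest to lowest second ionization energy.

Na > O > B > S > P

Consider each +1 ion: S⁺ still has 5 valence electrons; B⁺ still has 2 valence electrons; Na⁺ is the bare [Ne] core; O⁺ still has 5 valence electrons; P⁺ still has 4 valence electrons.
Pulling an electron out of a noble-gas core costs far more than removing a remaining valence electron, so Na sits at the high end of IE_2.
Valence configurations: S⁺ [Ne]3s²3p³, B⁺ [He]2s², O⁺ [He]2s²2p³, P⁺ [Ne]3s²3p².
The numbers (kJ/mol): S 2252, B 2427, Na 4562, O 3388, P 1907.
Overall IE_2 order: P < S < B < O < Na.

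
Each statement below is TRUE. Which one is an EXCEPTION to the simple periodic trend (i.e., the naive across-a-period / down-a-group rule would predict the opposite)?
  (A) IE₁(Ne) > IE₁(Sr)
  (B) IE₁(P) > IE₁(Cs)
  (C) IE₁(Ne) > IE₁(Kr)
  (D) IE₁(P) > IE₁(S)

The general trend: IE₁ increases across a period and decreases down a group.
(A) Ne (period 2, group 18) vs Sr (period 5, group 2): the stated order agrees with the simple trend.
(B) P (period 3, group 15) vs Cs (period 6, group 1): the stated order agrees with the simple trend.
(C) Ne (period 2, group 18) vs Kr (period 4, group 18): the stated order agrees with the simple trend.
(D) P (period 3, group 15) vs S (period 3, group 16): the stated order contradicts the simple trend.
The exception is (D): S (3p⁴) ionizes more easily than half-filled P (3p³) because the paired 3p electron in S is pushed out by e⁻–e⁻ repulsion.

(D)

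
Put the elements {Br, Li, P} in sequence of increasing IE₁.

Li is in period 2, group 1; P is in period 3, group 15; Br is in period 4, group 17.
First ionization energy rises across a period (greater Z_eff holds electrons more tightly) and falls down a group (valence electrons are farther from the nucleus).
Here both period and group differ, so the two effects have to be weighed against each other.
P > Li: the two effects oppose for this pair; the across-period effect wins (1012 vs 520 kJ/mol).
Br > P: the two effects oppose for this pair; the across-period effect wins (1140 vs 1012 kJ/mol).
For reference (kJ/mol): Li 520, P 1012, Br 1140.
So from lowest to highest: Li < P < Br.

Li < P < Br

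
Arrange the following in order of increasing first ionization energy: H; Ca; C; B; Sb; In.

H is in period 1, group 1; B is in period 2, group 13; C is in period 2, group 14; Ca is in period 4, group 2; In is in period 5, group 13; Sb is in period 5, group 15.
First ionization energy rises across a period (greater Z_eff holds electrons more tightly) and falls down a group (valence electrons are farther from the nucleus).
These span different periods and groups, so the two trends combine.
Ca > In: the two effects oppose for this pair; the down-group effect wins (590 vs 558 kJ/mol).
B > Ca: relative to Ca, both the across-period and down-group shifts push B's first ionization energy up.
Sb > B: the two effects oppose for this pair; the across-period effect wins (831 vs 801 kJ/mol).
C > Sb: the two effects oppose for this pair; the down-group effect wins (1086 vs 831 kJ/mol).
H > C: period and group pull opposite ways; the down-group shift dominates (1312 vs 1086 kJ/mol).
For reference (kJ/mol): H 1312, B 801, C 1086, Ca 590, In 558, Sb 831.
So from lowest to highest: In < Ca < B < Sb < C < H.

In < Ca < B < Sb < C < H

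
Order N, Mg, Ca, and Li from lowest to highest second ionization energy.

Ca, Mg, N, Li

IE_2 is the cost of taking one more electron from the +1 cation: N⁺ still has 4 valence electrons; Mg⁺ still has 1 valence electron; Ca⁺ still has 1 valence electron; Li⁺ is the bare [He] core.
Pulling an electron out of a noble-gas core costs far more than removing a remaining valence electron, so Li sits at the high end of IE_2.
Valence configurations: N⁺ [He]2s²2p², Mg⁺ [Ne]3s¹, Ca⁺ [Ar]4s¹.
Approximate IE_2 values (kJ/mol): N 2856, Mg 1451, Ca 1145, Li 7298.
Hence IE_2: Ca < Mg < N < Li.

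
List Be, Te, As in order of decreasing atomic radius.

Be is in period 2, group 2; As is in period 4, group 15; Te is in period 5, group 16.
Atomic radius shrinks across a period as nuclear charge pulls the same shell inward, and grows down a group as new shells are added.
Neither a single period nor a single group — weigh both effects.
As > Be: period and group pull opposite ways; the down-group shift dominates (121 vs 102 pm).
Te > As: the two effects oppose for this pair; the down-group effect wins (136 vs 121 pm).
Tabulated atomic radius (pm): Be 102, As 121, Te 136.
So from largest to smallest: Te > As > Be.

Te, As, Be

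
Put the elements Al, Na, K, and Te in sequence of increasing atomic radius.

Al < Te < Na < K

Na is in period 3, group 1; Al is in period 3, group 13; K is in period 4, group 1; Te is in period 5, group 16.
Moving right in a period, electrons are added to the same shell under a stronger nuclear pull, so atoms get smaller; moving down, a new shell is opened and atoms get larger.
These span different periods and groups, so the two trends combine.
Te > Al: period and group pull opposite ways; the down-group shift dominates (136 vs 126 pm).
Na > Te: period and group pull opposite ways; the across-period shift dominates (155 vs 136 pm).
K > Na: K sits below Na in group 1, so the down-group effect alone puts K larger.
For reference (pm): Na 155, Al 126, K 196, Te 136.
So from smallest to largest: Al < Te < Na < K.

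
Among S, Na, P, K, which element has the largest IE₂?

Na

The second ionization energy removes an electron from the +1 ion. For each element: S⁺ still has 5 valence electrons; Na⁺ is the bare [Ne] core; P⁺ still has 4 valence electrons; K⁺ is the bare [Ar] core.
Pulling an electron out of a noble-gas core costs far more than removing a remaining valence electron, so K and Na sit at the high end of IE_2.
Valence configurations: S⁺ [Ne]3s²3p³, P⁺ [Ne]3s²3p².
Tabulated IE_2 (kJ/mol): S 2252, Na 4562, P 1907, K 3052.
Putting it together, IE_2: P < S < K < Na.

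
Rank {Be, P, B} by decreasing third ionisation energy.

After 2 electrons have been removed, what remains? Be²⁺ is the bare [He] core; P²⁺ still has 3 valence electrons; B²⁺ still has 1 valence electron.
Pulling an electron out of a noble-gas core costs far more than removing a remaining valence electron, so Be sits at the high end of IE_3.
Valence configurations: P²⁺ [Ne]3s²3p¹, B²⁺ [He]2s¹.
The numbers (kJ/mol): Be 14849, P 2914, B 3660.
Overall IE_3 order: P < B < Be.

Be > B > P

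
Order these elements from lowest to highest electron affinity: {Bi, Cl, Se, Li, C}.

Li, Bi, C, Se, Cl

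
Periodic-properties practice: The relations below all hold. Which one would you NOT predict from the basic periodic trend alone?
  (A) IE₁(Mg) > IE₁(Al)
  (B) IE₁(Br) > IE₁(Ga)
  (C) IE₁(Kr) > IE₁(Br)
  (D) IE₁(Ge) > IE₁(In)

(A)

The general trend: IE₁ increases across a period and decreases down a group.
(A) Mg (period 3, group 2) vs Al (period 3, group 13): the stated order contradicts the simple trend.
(B) Br (period 4, group 17) vs Ga (period 4, group 13): the stated order agrees with the simple trend.
(C) Kr (period 4, group 18) vs Br (period 4, group 17): the stated order agrees with the simple trend.
(D) Ge (period 4, group 14) vs In (period 5, group 13): the stated order agrees with the simple trend.
The exception is (A): Al's single 3p electron is easier to remove than one from Mg's filled 3s².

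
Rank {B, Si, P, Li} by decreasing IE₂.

Li > B > P > Si

The second ionization energy removes an electron from the +1 ion. For each element: B⁺ still has 2 valence electrons; Si⁺ still has 3 valence electrons; P⁺ still has 4 valence electrons; Li⁺ is the bare [He] core.
Core electrons are held far more tightly than valence electrons, so Li tops the IE_2 order.
Valence configurations: B⁺ [He]2s², Si⁺ [Ne]3s²3p¹, P⁺ [Ne]3s²3p².
Approximate IE_2 values (kJ/mol): B 2427, Si 1577, P 1907, Li 7298.
Hence IE_2: Si < P < B < Li.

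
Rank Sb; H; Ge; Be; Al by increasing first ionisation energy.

Al < Ge < Sb < Be < H

H is in period 1, group 1; Be is in period 2, group 2; Al is in period 3, group 13; Ge is in period 4, group 14; Sb is in period 5, group 15.
IE₁ increases left→right with effective nuclear charge and decreases top→bottom as the valence shell moves farther out.
A diagonal step moves right (one effect) and down (the opposite effect) at once.
Ge > Al: period and group pull opposite ways; the across-period shift dominates (762 vs 578 kJ/mol).
Sb > Ge: period and group pull opposite ways; the across-period shift dominates (831 vs 762 kJ/mol).
Be > Sb: the two effects oppose for this pair; the down-group effect wins (900 vs 831 kJ/mol).
H > Be: the two effects oppose for this pair; the down-group effect wins (1312 vs 900 kJ/mol).
Tabulated first ionization energy (kJ/mol): H 1312, Be 900, Al 578, Ge 762, Sb 831.
So from lowest to highest: Al < Ge < Sb < Be < H.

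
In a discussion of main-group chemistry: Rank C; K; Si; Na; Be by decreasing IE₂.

Na > K > C > Be > Si

IE_2 is the cost of taking one more electron from the +1 cation: C⁺ still has 3 valence electrons; K⁺ is the bare [Ar] core; Si⁺ still has 3 valence electrons; Na⁺ is the bare [Ne] core; Be⁺ still has 1 valence electron.
Core electrons are held far more tightly than valence electrons, so K and Na top the IE_2 order.
Valence configurations: C⁺ [He]2s²2p¹, Si⁺ [Ne]3s²3p¹, Be⁺ [He]2s¹.
Tabulated IE_2 (kJ/mol): C 2353, K 3052, Si 1577, Na 4562, Be 1757.
Putting it together, IE_2: Si < Be < C < K < Na.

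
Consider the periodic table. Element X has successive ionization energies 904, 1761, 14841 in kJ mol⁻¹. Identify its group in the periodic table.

Look for the largest jump between consecutive ionization energies: IE3/IE2 ≈ 8.4, far larger than any earlier ratio.
That jump marks the point where a core electron is being removed. So the atom has 2 valence electrons.
A main-group element with 2 valence electrons is in group 2.

Group 2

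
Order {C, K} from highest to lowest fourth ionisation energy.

C > K

After 3 electrons have been removed, what remains? C³⁺ still has 1 valence electron; K³⁺ is already 2 electrons into the core.
Usually core removal costs more than valence removal, but here the competition is close: a tightly held n=2 valence electron can cost more to remove than an n=3 core electron, so the actual values have to decide it.
The numbers (kJ/mol): C 6223, K 5877.
So the fourth ionization energies run K < C.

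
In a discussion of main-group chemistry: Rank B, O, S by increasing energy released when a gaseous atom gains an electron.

B < O < S

B is in period 2, group 13; O is in period 2, group 16; S is in period 3, group 16.
Electron affinity generally becomes more exothermic across a period toward the halogens and less exothermic down a group.
Neither a single period nor a single group — weigh both effects.
O > B: both are in period 2; the period trend gives O the larger value.
S > O: this pair runs against the simple trend — see the exception note.
Note the exception: S has a higher electron affinity than O, contrary to the simple trend — the compact 2p subshell of O repels the added electron more than S's larger 3p does.
Approximate values (kJ/mol): B 27, O 141, S 200.
So from lowest to highest: B < O < S.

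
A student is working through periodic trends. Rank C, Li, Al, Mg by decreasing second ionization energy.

Li > C > Al > Mg

After 1 electron has been removed, what remains? C⁺ still has 3 valence electrons; Li⁺ is the bare [He] core; Al⁺ still has 2 valence electrons; Mg⁺ still has 1 valence electron.
Pulling an electron out of a noble-gas core costs far more than removing a remaining valence electron, so Li sits at the high end of IE_2.
Valence configurations: C⁺ [He]2s²2p¹, Al⁺ [Ne]3s², Mg⁺ [Ne]3s¹.
The numbers (kJ/mol): C 2353, Li 7298, Al 1817, Mg 1451.
Hence IE_2: Mg < Al < C < Li.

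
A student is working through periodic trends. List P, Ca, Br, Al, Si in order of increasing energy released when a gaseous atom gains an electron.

Ca, Al, P, Si, Br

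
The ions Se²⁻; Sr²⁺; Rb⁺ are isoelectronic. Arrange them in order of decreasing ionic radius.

All of these have 36 electrons, so size is governed by nuclear charge alone: the more protons, the stronger the pull on the same electron cloud, and the smaller the ion.
Nuclear charges: Sr²⁺ (Z=38), Rb⁺ (Z=37), Se²⁻ (Z=34).
Largest to smallest: Se²⁻ > Rb⁺ > Sr²⁺.

Se²⁻ > Rb⁺ > Sr²⁺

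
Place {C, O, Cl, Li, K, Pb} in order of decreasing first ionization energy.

O > Cl > C > Pb > Li > K

Li is in period 2, group 1; C is in period 2, group 14; O is in period 2, group 16; Cl is in period 3, group 17; K is in period 4, group 1; Pb is in period 6, group 14.
First ionization energy rises across a period (greater Z_eff holds electrons more tightly) and falls down a group (valence electrons are farther from the nucleus).
Neither a single period nor a single group — weigh both effects.
Li > K: Li sits above K in group 1, so the down-group effect alone puts Li higher.
Pb > Li: the two effects oppose for this pair; the across-period effect wins (716 vs 520 kJ/mol).
C > Pb: C sits above Pb in group 14, so the down-group effect alone puts C higher.
Cl > C: period and group pull opposite ways; the across-period shift dominates (1251 vs 1086 kJ/mol).
O > Cl: the two effects oppose for this pair; the down-group effect wins (1314 vs 1251 kJ/mol).
For reference (kJ/mol): Li 520, C 1086, O 1314, Cl 1251, K 419, Pb 716.
So from highest to lowest: O > Cl > C > Pb > Li > K.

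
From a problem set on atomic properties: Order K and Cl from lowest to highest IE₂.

After 1 electron has been removed, what remains? K⁺ is the bare [Ar] core; Cl⁺ still has 6 valence electrons.
Pulling an electron out of a noble-gas core costs far more than removing a remaining valence electron, so K sits at the high end of IE_2.
Tabulated IE_2 (kJ/mol): K 3052, Cl 2298.
Putting it together, IE_2: Cl < K.

Cl, K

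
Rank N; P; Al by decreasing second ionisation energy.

After 1 electron has been removed, what remains? N⁺ still has 4 valence electrons; P⁺ still has 4 valence electrons; Al⁺ still has 2 valence electrons.
All are still removing valence electrons, so compare the +1 ions as you would atoms: IE_2 generally rises across a period (higher Z_eff) and falls down a group (larger shell), subject to the usual subshell exceptions.
Valence configurations: N⁺ [He]2s²2p², P⁺ [Ne]3s²3p², Al⁺ [Ne]3s².
Approximate IE_2 values (kJ/mol): N 2856, P 1907, Al 1817.
So the second ionization energies run Al < P < N.

N > P > Al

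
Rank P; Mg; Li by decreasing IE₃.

Li > Mg > P

The third ionization energy removes an electron from the +2 ion. For each element: P²⁺ still has 3 valence electrons; Mg²⁺ is the bare [Ne] core; Li²⁺ is already 1 electron into the core.
Core electrons are held far more tightly than valence electrons, so Mg and Li top the IE_3 order.
Approximate IE_3 values (kJ/mol): P 2914, Mg 7733, Li 11815.
Putting it together, IE_3: P < Mg < Li.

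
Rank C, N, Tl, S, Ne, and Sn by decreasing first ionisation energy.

C is in period 2, group 14; N is in period 2, group 15; Ne is in period 2, group 18; S is in period 3, group 16; Sn is in period 5, group 14; Tl is in period 6, group 13.
Removing the outermost electron gets harder across a period and easier down a group.
These span different periods and groups, so the two trends combine.
Sn > Tl: both effects reinforce here, so Sn is clearly the higher of the two.
S > Sn: both effects reinforce here, so S is clearly the higher of the two.
C > S: period and group pull opposite ways; the down-group shift dominates (1086 vs 1000 kJ/mol).
N > C: both are in period 2; the period trend gives N the larger value.
Ne > N: Ne lies to the right of N in period 2, so the across-period effect alone puts Ne higher.
Tabulated first ionization energy (kJ/mol): C 1086, N 1402, Ne 2081, S 1000, Sn 709, Tl 589.
So from highest to lowest: Ne > N > C > S > Sn > Tl.

Ne > N > C > S > Sn > Tl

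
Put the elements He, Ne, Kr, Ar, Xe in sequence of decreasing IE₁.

He is in period 1, group 18; Ne is in period 2, group 18; Ar is in period 3, group 18; Kr is in period 4, group 18; Xe is in period 5, group 18.
IE₁ increases left→right with effective nuclear charge and decreases top→bottom as the valence shell moves farther out.
All are in group 18, so first ionization energy increases up the group.
So from highest to lowest: He > Ne > Ar > Kr > Xe.

He, Ne, Ar, Kr, Xe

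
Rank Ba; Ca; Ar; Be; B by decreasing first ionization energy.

Ar > Be > B > Ca > Ba

Removing the outermost electron gets harder across a period and easier down a group.
These span different periods and groups, so the two trends combine.
Ca > Ba: Ca sits above Ba in group 2, so the down-group effect alone puts Ca higher.
B > Ca: both effects reinforce here, so B is clearly the higher of the two.
Be > B: this pair runs against the simple trend — see the exception note.
Ar > Be: the two effects oppose for this pair; the across-period effect wins (1521 vs 900 kJ/mol).
Note the exception: Be has a higher first ionization energy than B, contrary to the simple trend — removing B's lone 2p electron is easier than breaking Be's filled 2s².
For reference (kJ/mol): Be 900, B 801, Ar 1521, Ca 590, Ba 503.
So from highest to lowest: Ar > Be > B > Ca > Ba.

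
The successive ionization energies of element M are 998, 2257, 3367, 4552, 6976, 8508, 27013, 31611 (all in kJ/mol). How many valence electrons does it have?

6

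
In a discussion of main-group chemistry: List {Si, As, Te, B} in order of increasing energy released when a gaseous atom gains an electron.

B is in period 2, group 13; Si is in period 3, group 14; As is in period 4, group 15; Te is in period 5, group 16.
Electron affinity generally becomes more exothermic across a period toward the halogens and less exothermic down a group.
These sit on a diagonal, where the across-period and down-group effects partly cancel.
As > B: period and group pull opposite ways; the across-period shift dominates (78 vs 27 kJ/mol).
Si > As: period and group pull opposite ways; the down-group shift dominates (134 vs 78 kJ/mol).
Te > Si: period and group pull opposite ways; the across-period shift dominates (190 vs 134 kJ/mol).
Approximate values (kJ/mol): B 27, Si 134, As 78, Te 190.
So from lowest to highest: B < As < Si < Te.

B < As < Si < Te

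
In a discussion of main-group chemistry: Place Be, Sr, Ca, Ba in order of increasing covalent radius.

Be < Ca < Sr < Ba

Be is in period 2, group 2; Ca is in period 4, group 2; Sr is in period 5, group 2; Ba is in period 6, group 2.
Radius decreases left→right (rising Z_eff, same n) and increases top→bottom (higher n).
All are in group 2, so atomic radius increases down the group.
So from smallest to largest: Be < Ca < Sr < Ba.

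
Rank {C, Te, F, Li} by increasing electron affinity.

Li, C, Te, F

EA tends to increase across a period and decrease down a group, though the pattern is less regular than for IE or radius.
Neither a single period nor a single group — weigh both effects.
C > Li: C lies to the right of Li in period 2, so the across-period effect alone puts C higher.
Te > C: period and group pull opposite ways; the across-period shift dominates (190 vs 122 kJ/mol).
F > Te: both effects reinforce here, so F is clearly the higher of the two.
Approximate values (kJ/mol): Li 60, C 122, F 328, Te 190.
So from lowest to highest: Li < C < Te < F.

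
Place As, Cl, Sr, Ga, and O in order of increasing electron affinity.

O is in period 2, group 16; Cl is in period 3, group 17; Ga is in period 4, group 13; As is in period 4, group 15; Sr is in period 5, group 2.
Adding an electron releases more energy for atoms nearer the top right (short of the noble gases).
Neither a single period nor a single group — weigh both effects.
Ga > Sr: relative to Sr, both the across-period and down-group shifts push Ga's electron affinity up.
As > Ga: both are in period 4; the period trend gives As the larger value.
O > As: relative to As, both the across-period and down-group shifts push O's electron affinity up.
Cl > O: period and group pull opposite ways; the across-period shift dominates (349 vs 141 kJ/mol).
Approximate values (kJ/mol): O 141, Cl 349, Ga 29, As 78, Sr 5.
So from lowest to highest: Sr < Ga < As < O < Cl.

Sr, Ga, As, O, Cl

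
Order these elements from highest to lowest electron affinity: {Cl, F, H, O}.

Cl > F > O > H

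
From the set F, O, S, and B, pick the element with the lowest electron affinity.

B is in period 2, group 13; O is in period 2, group 16; F is in period 2, group 17; S is in period 3, group 16.
EA tends to increase across a period and decrease down a group, though the pattern is less regular than for IE or radius.
Here both period and group differ, so the two effects have to be weighed against each other.
O > B: O lies to the right of B in period 2, so the across-period effect alone puts O higher.
S > O: this pair runs against the simple trend — see the exception note.
F > S: both effects reinforce here, so F is clearly the higher of the two.
Note the exception: S has a higher electron affinity than O, contrary to the simple trend — the compact 2p subshell of O repels the added electron more than S's larger 3p does.
For reference (kJ/mol): B 27, O 141, F 328, S 200.
The lowest electron affinity among these belongs to B.

B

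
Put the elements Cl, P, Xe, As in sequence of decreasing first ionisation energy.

P is in period 3, group 15; Cl is in period 3, group 17; As is in period 4, group 15; Xe is in period 5, group 18.
IE₁ increases left→right with effective nuclear charge and decreases top→bottom as the valence shell moves farther out.
Here both period and group differ, so the two effects have to be weighed against each other.
P > As: P sits above As in group 15, so the down-group effect alone puts P higher.
Xe > P: the two effects oppose for this pair; the across-period effect wins (1170 vs 1012 kJ/mol).
Cl > Xe: the two effects oppose for this pair; the down-group effect wins (1251 vs 1170 kJ/mol).
Approximate values (kJ/mol): P 1012, Cl 1251, As 947, Xe 1170.
So from highest to lowest: Cl > Xe > P > As.

Cl > Xe > P > As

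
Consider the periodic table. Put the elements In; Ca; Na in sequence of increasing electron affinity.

Na is in period 3, group 1; Ca is in period 4, group 2; In is in period 5, group 13.
Adding an electron releases more energy for atoms nearer the top right (short of the noble gases).
These sit on a diagonal, where the across-period and down-group effects partly cancel.
In > Ca: the two effects oppose for this pair; the across-period effect wins (29 vs 2 kJ/mol).
Na > In: the two effects oppose for this pair; the down-group effect wins (53 vs 29 kJ/mol).
Approximate values (kJ/mol): Na 53, Ca 2, In 29.
So from lowest to highest: Ca < In < Na.

Ca, In, Na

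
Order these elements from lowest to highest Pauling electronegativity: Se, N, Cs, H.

EN rises left→right (higher Z_eff, smaller atoms) and falls top→bottom (larger, more shielded atoms).
Here both period and group differ, so the two effects have to be weighed against each other.
H > Cs: they share group 1; the group trend gives H the larger value.
Se > H: the two effects oppose for this pair; the across-period effect wins (2.55 vs 2.20).
N > Se: period and group pull opposite ways; the down-group shift dominates (3.04 vs 2.55).
Approximate values (Pauling): H 2.20, N 3.04, Se 2.55, Cs 0.79.
So from lowest to highest: Cs < H < Se < N.

Cs < H < Se < N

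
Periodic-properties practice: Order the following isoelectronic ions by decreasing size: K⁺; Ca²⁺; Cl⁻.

Cl⁻ > K⁺ > Ca²⁺

All of these have 18 electrons, so size is governed by nuclear charge alone: the more protons, the stronger the pull on the same electron cloud, and the smaller the ion.
Nuclear charges: Ca²⁺ (Z=20), K⁺ (Z=19), Cl⁻ (Z=17).
Largest to smallest: Cl⁻ > K⁺ > Ca²⁺.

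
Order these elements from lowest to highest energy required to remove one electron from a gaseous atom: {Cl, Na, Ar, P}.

Na < P < Cl < Ar

Na is in period 3, group 1; P is in period 3, group 15; Cl is in period 3, group 17; Ar is in period 3, group 18.
First ionization energy rises across a period (greater Z_eff holds electrons more tightly) and falls down a group (valence electrons are farther from the nucleus).
All lie in period 3, so first ionization energy increases left to right.
So from lowest to highest: Na < P < Cl < Ar.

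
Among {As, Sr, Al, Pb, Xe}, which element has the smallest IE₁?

Sr

Al is in period 3, group 13; As is in period 4, group 15; Sr is in period 5, group 2; Xe is in period 5, group 18; Pb is in period 6, group 14.
IE₁ increases left→right with effective nuclear charge and decreases top→bottom as the valence shell moves farther out.
These span different periods and groups, so the two trends combine.
Al > Sr: both effects reinforce here, so Al is clearly the higher of the two.
Pb > Al: period and group pull opposite ways; the across-period shift dominates (716 vs 578 kJ/mol).
As > Pb: relative to Pb, both the across-period and down-group shifts push As's first ionization energy up.
Xe > As: period and group pull opposite ways; the across-period shift dominates (1170 vs 947 kJ/mol).
For reference (kJ/mol): Al 578, As 947, Sr 550, Xe 1170, Pb 716.
The smallest IE₁ among these belongs to Sr.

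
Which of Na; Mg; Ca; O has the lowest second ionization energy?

Ca

The second ionization energy removes an electron from the +1 ion. For each element: Na⁺ is the bare [Ne] core; Mg⁺ still has 1 valence electron; Ca⁺ still has 1 valence electron; O⁺ still has 5 valence electrons.
Core electrons are held far more tightly than valence electrons, so Na tops the IE_2 order.
Valence configurations: Mg⁺ [Ne]3s¹, Ca⁺ [Ar]4s¹, O⁺ [He]2s²2p³.
The numbers (kJ/mol): Na 4562, Mg 1451, Ca 1145, O 3388.
Hence IE_2: Ca < Mg < O < Na.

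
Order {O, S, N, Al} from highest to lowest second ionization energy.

O > N > S > Al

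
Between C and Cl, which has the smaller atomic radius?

C

Radius decreases left→right (rising Z_eff, same n) and increases top→bottom (higher n).
These span different periods and groups, so the two trends combine.
Cl > C: period and group pull opposite ways; the down-group shift dominates (99 vs 75 pm).
Tabulated atomic radius (pm): C 75, Cl 99.
So C has the smaller atomic radius (C < Cl).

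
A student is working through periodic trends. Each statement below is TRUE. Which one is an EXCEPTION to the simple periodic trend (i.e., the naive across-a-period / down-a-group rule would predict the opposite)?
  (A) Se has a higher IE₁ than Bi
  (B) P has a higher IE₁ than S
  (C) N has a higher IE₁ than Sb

(B)

The general trend: IE₁ increases across a period and decreases down a group.
(A) Se (period 4, group 16) vs Bi (period 6, group 15): the stated order agrees with the simple trend.
(B) P (period 3, group 15) vs S (period 3, group 16): the stated order contradicts the simple trend.
(C) N (period 2, group 15) vs Sb (period 5, group 15): the stated order agrees with the simple trend.
The exception is (B): S (3p⁴) ionizes more easily than half-filled P (3p³) because the paired 3p electron in S is pushed out by e⁻–e⁻ repulsion.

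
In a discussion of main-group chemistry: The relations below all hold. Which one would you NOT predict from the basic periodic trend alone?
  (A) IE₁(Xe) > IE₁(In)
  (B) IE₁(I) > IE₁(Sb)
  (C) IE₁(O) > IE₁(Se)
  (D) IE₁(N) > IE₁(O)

(D)

The general trend: first ionisation energy increases across a period and decreases down a group.
(A) Xe (period 5, group 18) vs In (period 5, group 13): the stated order agrees with the simple trend.
(B) I (period 5, group 17) vs Sb (period 5, group 15): the stated order agrees with the simple trend.
(C) O (period 2, group 16) vs Se (period 4, group 16): the stated order agrees with the simple trend.
(D) N (period 2, group 15) vs O (period 2, group 16): the stated order contradicts the simple trend.
The exception is (D): pairing an electron in O's 2p⁴ costs repulsion energy, so O ionizes more easily than half-filled N (2p³).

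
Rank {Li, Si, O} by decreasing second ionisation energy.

Consider each +1 ion: Li⁺ is the bare [He] core; Si⁺ still has 3 valence electrons; O⁺ still has 5 valence electrons.
Pulling an electron out of a noble-gas core costs far more than removing a remaining valence electron, so Li sits at the high end of IE_2.
Valence configurations: Si⁺ [Ne]3s²3p¹, O⁺ [He]2s²2p³.
Approximate IE_2 values (kJ/mol): Li 7298, Si 1577, O 3388.
Hence IE_2: Si < O < Li.

Li > O > Si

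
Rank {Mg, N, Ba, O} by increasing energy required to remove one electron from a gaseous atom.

Ba, Mg, O, N

N is in period 2, group 15; O is in period 2, group 16; Mg is in period 3, group 2; Ba is in period 6, group 2.
Removing the outermost electron gets harder across a period and easier down a group.
These span different periods and groups, so the two trends combine.
Mg > Ba: they share group 2; the group trend gives Mg the larger value.
O > Mg: both effects reinforce here, so O is clearly the higher of the two.
N > O: this pair runs against the simple trend — see the exception note.
Note the exception: N has a higher first ionization energy than O, contrary to the simple trend — pairing an electron in O's 2p⁴ costs repulsion energy, so O ionizes more easily than half-filled N (2p³).
Approximate values (kJ/mol): N 1402, O 1314, Mg 738, Ba 503.
So from lowest to highest: Ba < Mg < O < N.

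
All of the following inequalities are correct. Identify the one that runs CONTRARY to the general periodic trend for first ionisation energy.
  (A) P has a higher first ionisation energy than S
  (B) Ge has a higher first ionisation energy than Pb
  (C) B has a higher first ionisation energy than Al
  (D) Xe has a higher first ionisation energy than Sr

(A)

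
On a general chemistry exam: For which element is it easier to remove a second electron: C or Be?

The second ionization energy removes an electron from the +1 ion. For each element: C⁺ still has 3 valence electrons; Be⁺ still has 1 valence electron.
All are still removing valence electrons, so compare the +1 ions as you would atoms: IE_2 generally rises across a period (higher Z_eff) and falls down a group (larger shell), subject to the usual subshell exceptions.
Valence configurations: C⁺ [He]2s²2p¹, Be⁺ [He]2s¹.
Tabulated IE_2 (kJ/mol): C 2353, Be 1757.
Putting it together, IE_2: Be < C.

Be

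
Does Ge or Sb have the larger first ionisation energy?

Sb

Ge is in period 4, group 14; Sb is in period 5, group 15.
IE₁ increases left→right with effective nuclear charge and decreases top→bottom as the valence shell moves farther out.
These sit on a diagonal, where the across-period and down-group effects partly cancel.
Sb > Ge: period and group pull opposite ways; the across-period shift dominates (831 vs 762 kJ/mol).
For reference (kJ/mol): Ge 762, Sb 831.
So Sb has the larger first ionisation energy (Sb > Ge).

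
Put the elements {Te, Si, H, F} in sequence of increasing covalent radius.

H, F, Si, Te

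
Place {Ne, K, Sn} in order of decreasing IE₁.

Across a period the outer electron is held more tightly (higher IE₁); down a group it sits in a higher shell, more shielded, and comes off more easily.
These span different periods and groups, so the two trends combine.
Sn > K: the two effects oppose for this pair; the across-period effect wins (709 vs 419 kJ/mol).
Ne > Sn: both effects reinforce here, so Ne is clearly the higher of the two.
For reference (kJ/mol): Ne 2081, K 419, Sn 709.
So from highest to lowest: Ne > Sn > K.

Ne, Sn, K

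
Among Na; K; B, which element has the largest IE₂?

Na

The second ionization energy removes an electron from the +1 ion. For each element: Na⁺ is the bare [Ne] core; K⁺ is the bare [Ar] core; B⁺ still has 2 valence electrons.
Pulling an electron out of a noble-gas core costs far more than removing a remaining valence electron, so K and Na sit at the high end of IE_2.
The numbers (kJ/mol): Na 4562, K 3052, B 2427.
Hence IE_2: B < K < Na.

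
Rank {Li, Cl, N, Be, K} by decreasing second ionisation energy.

Consider each +1 ion: Li⁺ is the bare [He] core; Cl⁺ still has 6 valence electrons; N⁺ still has 4 valence electrons; Be⁺ still has 1 valence electron; K⁺ is the bare [Ar] core.
Pulling an electron out of a noble-gas core costs far more than removing a remaining valence electron, so K and Li sit at the high end of IE_2.
Valence configurations: Cl⁺ [Ne]3s²3p⁴, N⁺ [He]2s²2p², Be⁺ [He]2s¹.
Tabulated IE_2 (kJ/mol): Li 7298, Cl 2298, N 2856, Be 1757, K 3052.
Overall IE_2 order: Be < Cl < N < K < Li.

Li > K > N > Cl > Be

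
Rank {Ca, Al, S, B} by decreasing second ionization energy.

B > S > Al > Ca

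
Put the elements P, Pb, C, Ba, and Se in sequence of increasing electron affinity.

Atoms with high Z_eff and room in the valence shell (especially the halogens) have the most exothermic electron affinities.
Neither a single period nor a single group — weigh both effects.
Pb > Ba: both are in period 6; the period trend gives Pb the larger value.
P > Pb: relative to Pb, both the across-period and down-group shifts push P's electron affinity up.
C > P: the two effects oppose for this pair; the down-group effect wins (122 vs 72 kJ/mol).
Se > C: the two effects oppose for this pair; the across-period effect wins (195 vs 122 kJ/mol).
For reference (kJ/mol): C 122, P 72, Se 195, Ba 14, Pb 35.
So from lowest to highest: Ba < Pb < P < C < Se.

Ba < Pb < P < C < Se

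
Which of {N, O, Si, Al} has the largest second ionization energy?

O

The second ionization energy removes an electron from the +1 ion. For each element: N⁺ still has 4 valence electrons; O⁺ still has 5 valence electrons; Si⁺ still has 3 valence electrons; Al⁺ still has 2 valence electrons.
All are still removing valence electrons, so compare the +1 ions as you would atoms: IE_2 generally rises across a period (higher Z_eff) and falls down a group (larger shell), subject to the usual subshell exceptions.
Valence configurations: N⁺ [He]2s²2p², O⁺ [He]2s²2p³, Si⁺ [Ne]3s²3p¹, Al⁺ [Ne]3s².
Si⁺ loses a lone 3p electron whereas Al⁺ must break into a filled 3s² pair, so IE_2(Al) > IE_2(Si) even though Si has the higher nuclear charge.
Tabulated IE_2 (kJ/mol): N 2856, O 3388, Si 1577, Al 1817.
Putting it together, IE_2: Si < Al < N < O.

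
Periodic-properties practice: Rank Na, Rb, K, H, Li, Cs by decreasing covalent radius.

H is in period 1, group 1; Li is in period 2, group 1; Na is in period 3, group 1; K is in period 4, group 1; Rb is in period 5, group 1; Cs is in period 6, group 1.
Across a period the added protons contract the valence shell; down a group each new principal shell makes the atom larger.
All are in group 1, so atomic radius increases down the group.
So from largest to smallest: Cs > Rb > K > Na > Li > H.

Cs > Rb > K > Na > Li > H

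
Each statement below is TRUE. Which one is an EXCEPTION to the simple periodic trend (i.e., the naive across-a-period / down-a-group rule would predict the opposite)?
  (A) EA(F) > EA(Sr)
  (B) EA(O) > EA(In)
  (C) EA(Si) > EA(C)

The general trend: electron affinity increases across a period and decreases down a group.
(A) F (period 2, group 17) vs Sr (period 5, group 2): the stated order agrees with the simple trend.
(B) O (period 2, group 16) vs In (period 5, group 13): the stated order agrees with the simple trend.
(C) Si (period 3, group 14) vs C (period 2, group 14): the stated order contradicts the simple trend.
The exception is (C): Si's larger, more diffuse 3p orbitals accept an added electron slightly more readily than C's compact 2p.

(C)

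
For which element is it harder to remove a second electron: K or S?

After 1 electron has been removed, what remains? K⁺ is the bare [Ar] core; S⁺ still has 5 valence electrons.
Core electrons are held far more tightly than valence electrons, so K tops the IE_2 order.
The numbers (kJ/mol): K 3052, S 2252.
Putting it together, IE_2: S < K.

K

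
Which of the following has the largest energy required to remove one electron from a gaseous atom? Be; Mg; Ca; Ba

Be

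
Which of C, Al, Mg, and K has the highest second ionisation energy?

K

After 1 electron has been removed, what remains? C⁺ still has 3 valence electrons; Al⁺ still has 2 valence electrons; Mg⁺ still has 1 valence electron; K⁺ is the bare [Ar] core.
Core electrons are held far more tightly than valence electrons, so K tops the IE_2 order.
Valence configurations: C⁺ [He]2s²2p¹, Al⁺ [Ne]3s², Mg⁺ [Ne]3s¹.
Approximate IE_2 values (kJ/mol): C 2353, Al 1817, Mg 1451, K 3052.
Putting it together, IE_2: Mg < Al < C < K.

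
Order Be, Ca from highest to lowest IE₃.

IE_3 is the cost of taking one more electron from the +2 cation: Be²⁺ is the bare [He] core; Ca²⁺ is the bare [Ar] core.
All of these are removing an electron from a noble-gas core or deeper; the smaller core (lower principal quantum number) is held far more tightly, and within a period the higher nuclear charge binds the same core more tightly.
The numbers (kJ/mol): Be 14849, Ca 4912.
Overall IE_3 order: Ca < Be.

Be, Ca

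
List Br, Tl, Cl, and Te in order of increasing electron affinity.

Tl, Te, Br, Cl

Cl is in period 3, group 17; Br is in period 4, group 17; Te is in period 5, group 16; Tl is in period 6, group 13.
Adding an electron releases more energy for atoms nearer the top right (short of the noble gases).
Here both period and group differ, so the two effects have to be weighed against each other.
Te > Tl: both effects reinforce here, so Te is clearly the higher of the two.
Br > Te: both effects reinforce here, so Br is clearly the higher of the two.
Cl > Br: Cl sits above Br in group 17, so the down-group effect alone puts Cl higher.
For reference (kJ/mol): Cl 349, Br 325, Te 190, Tl 19.
So from lowest to highest: Tl < Te < Br < Cl.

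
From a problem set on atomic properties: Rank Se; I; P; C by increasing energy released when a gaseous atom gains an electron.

P < C < Se < I

EA tends to increase across a period and decrease down a group, though the pattern is less regular than for IE or radius.
These sit on a diagonal, where the across-period and down-group effects partly cancel.
C > P: period and group pull opposite ways; the down-group shift dominates (122 vs 72 kJ/mol).
Se > C: the two effects oppose for this pair; the across-period effect wins (195 vs 122 kJ/mol).
I > Se: period and group pull opposite ways; the across-period shift dominates (295 vs 195 kJ/mol).
Approximate values (kJ/mol): C 122, P 72, Se 195, I 295.
So from lowest to highest: P < C < Se < I.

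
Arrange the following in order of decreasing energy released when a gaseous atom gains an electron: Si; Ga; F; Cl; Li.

Li is in period 2, group 1; F is in period 2, group 17; Si is in period 3, group 14; Cl is in period 3, group 17; Ga is in period 4, group 13.
Electron affinity generally becomes more exothermic across a period toward the halogens and less exothermic down a group.
Neither a single period nor a single group — weigh both effects.
Li > Ga: period and group pull opposite ways; the down-group shift dominates (60 vs 29 kJ/mol).
Si > Li: period and group pull opposite ways; the across-period shift dominates (134 vs 60 kJ/mol).
F > Si: relative to Si, both the across-period and down-group shifts push F's electron affinity up.
Cl > F: this pair runs against the simple trend — see the exception note.
Note the exception: Cl has a higher electron affinity than F, contrary to the simple trend — F's small 2p subshell makes the incoming electron feel strong e⁻–e⁻ repulsion, so Cl actually releases more energy on gaining an electron.
Tabulated electron affinity (kJ/mol): Li 60, F 328, Si 134, Cl 349, Ga 29.
So from highest to lowest: Cl > F > Si > Li > Ga.

Cl > F > Si > Li > Ga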